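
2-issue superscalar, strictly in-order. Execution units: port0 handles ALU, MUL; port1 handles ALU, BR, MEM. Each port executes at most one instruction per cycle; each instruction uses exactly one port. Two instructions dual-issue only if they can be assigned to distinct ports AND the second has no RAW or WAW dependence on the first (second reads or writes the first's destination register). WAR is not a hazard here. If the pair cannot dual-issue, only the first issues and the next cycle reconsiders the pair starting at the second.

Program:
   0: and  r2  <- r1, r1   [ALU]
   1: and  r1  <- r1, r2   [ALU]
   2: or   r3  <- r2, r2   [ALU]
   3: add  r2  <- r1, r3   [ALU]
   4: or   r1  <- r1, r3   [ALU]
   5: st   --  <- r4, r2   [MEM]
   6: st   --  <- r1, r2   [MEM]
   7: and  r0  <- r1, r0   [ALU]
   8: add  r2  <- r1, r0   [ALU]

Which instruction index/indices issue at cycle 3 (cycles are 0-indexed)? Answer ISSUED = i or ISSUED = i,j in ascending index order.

ISSUED = 5

  cy0 -> i0 (and) RAW r2
  cy1 -> i1&i2 (and or) dual
  cy2 -> i3&i4 (add or) dual
  cy3 -> i5 (st) no-port MEM/MEM
  cy4 -> i6&i7 (st and) dual
  cy5 -> i8 (add) tail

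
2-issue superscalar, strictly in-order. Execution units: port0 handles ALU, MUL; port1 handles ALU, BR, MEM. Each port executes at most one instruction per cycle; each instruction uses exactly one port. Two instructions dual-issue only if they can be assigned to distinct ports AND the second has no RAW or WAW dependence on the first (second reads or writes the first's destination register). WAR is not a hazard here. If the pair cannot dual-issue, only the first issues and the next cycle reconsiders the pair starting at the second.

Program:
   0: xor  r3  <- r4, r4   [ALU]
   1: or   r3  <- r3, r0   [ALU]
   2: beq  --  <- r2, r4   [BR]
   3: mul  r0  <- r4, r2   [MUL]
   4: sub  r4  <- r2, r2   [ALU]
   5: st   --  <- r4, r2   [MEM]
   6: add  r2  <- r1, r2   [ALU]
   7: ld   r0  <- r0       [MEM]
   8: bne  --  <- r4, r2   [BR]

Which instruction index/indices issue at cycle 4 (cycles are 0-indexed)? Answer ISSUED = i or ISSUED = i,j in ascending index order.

#0 head=0: xor i0 RAW+WAW r3
#1 head=1: or beq i1+i2 dual
#2 head=3: mul sub i3+i4 dual
#3 head=5: st add i5+i6 dual
#4 head=7: ld i7 no-port MEM/BR
#5 head=8: bne i8 tail

ISSUED = 7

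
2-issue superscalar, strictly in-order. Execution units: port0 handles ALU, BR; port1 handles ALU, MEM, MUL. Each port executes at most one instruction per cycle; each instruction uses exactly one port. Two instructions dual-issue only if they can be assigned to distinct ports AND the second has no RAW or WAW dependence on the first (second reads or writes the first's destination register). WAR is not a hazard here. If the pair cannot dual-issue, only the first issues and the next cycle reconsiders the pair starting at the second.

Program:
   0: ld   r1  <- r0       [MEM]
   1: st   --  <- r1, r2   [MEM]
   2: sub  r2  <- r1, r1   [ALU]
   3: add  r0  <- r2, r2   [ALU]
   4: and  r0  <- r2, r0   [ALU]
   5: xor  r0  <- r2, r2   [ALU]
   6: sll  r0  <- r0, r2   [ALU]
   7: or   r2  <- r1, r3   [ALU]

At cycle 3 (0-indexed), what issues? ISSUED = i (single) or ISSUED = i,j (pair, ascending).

#0 head=0: ld.MEM i0 no-port MEM/MEM
#1 head=1: st.MEM;sub.ALU i1/i2 dual
#2 head=3: add.ALU i3 RAW+WAW r0
#3 head=4: and.ALU i4 WAW r0
#4 head=5: xor.ALU i5 RAW+WAW r0
#5 head=6: sll.ALU;or.ALU i6/i7 dual

ISSUED = 4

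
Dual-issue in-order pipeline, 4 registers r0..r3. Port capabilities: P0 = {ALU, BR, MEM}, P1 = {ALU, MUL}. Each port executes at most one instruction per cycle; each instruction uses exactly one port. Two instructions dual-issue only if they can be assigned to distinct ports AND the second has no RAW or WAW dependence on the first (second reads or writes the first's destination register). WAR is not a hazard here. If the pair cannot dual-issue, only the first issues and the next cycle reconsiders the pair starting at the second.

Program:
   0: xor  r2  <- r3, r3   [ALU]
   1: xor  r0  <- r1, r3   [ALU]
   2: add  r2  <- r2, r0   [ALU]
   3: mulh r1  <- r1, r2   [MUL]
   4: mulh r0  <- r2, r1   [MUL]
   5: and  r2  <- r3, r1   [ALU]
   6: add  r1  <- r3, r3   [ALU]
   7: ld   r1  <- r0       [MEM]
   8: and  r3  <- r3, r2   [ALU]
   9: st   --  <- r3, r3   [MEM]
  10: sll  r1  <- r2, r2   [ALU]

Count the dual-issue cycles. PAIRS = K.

PAIRS = 4

c0: i0&i1 xor.ALU xor.ALU  dual
c1: i2 add.ALU  RAW r2
c2: i3 mulh.MUL  no-port MUL/MUL
c3: i4&i5 mulh.MUL and.ALU  dual
c4: i6 add.ALU  WAW r1
c5: i7&i8 ld.MEM and.ALU  dual
c6: i9&i10 st.MEM sll.ALU  dual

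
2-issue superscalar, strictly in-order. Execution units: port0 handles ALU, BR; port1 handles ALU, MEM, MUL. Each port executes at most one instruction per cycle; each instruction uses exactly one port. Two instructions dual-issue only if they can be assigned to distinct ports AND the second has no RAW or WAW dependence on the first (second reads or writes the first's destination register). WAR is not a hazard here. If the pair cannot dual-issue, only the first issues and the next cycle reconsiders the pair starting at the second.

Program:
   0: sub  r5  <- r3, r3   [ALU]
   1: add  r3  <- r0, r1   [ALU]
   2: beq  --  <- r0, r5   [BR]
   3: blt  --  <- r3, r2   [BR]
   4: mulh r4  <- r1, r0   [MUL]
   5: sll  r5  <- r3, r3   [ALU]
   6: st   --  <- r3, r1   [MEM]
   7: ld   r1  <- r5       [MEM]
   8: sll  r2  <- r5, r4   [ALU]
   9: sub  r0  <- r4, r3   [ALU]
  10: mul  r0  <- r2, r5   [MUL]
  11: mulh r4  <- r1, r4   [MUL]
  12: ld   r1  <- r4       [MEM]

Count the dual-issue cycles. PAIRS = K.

0. sub/add @i0,i1  | dual
1. beq @i2  | no-port BR/BR
2. blt/mulh @i3,i4  | dual
3. sll/st @i5,i6  | dual
4. ld/sll @i7,i8  | dual
5. sub @i9  | WAW r0
6. mul @i10  | no-port MUL/MUL
7. mulh @i11  | no-port MUL/MEM
8. ld @i12  | tail

PAIRS = 4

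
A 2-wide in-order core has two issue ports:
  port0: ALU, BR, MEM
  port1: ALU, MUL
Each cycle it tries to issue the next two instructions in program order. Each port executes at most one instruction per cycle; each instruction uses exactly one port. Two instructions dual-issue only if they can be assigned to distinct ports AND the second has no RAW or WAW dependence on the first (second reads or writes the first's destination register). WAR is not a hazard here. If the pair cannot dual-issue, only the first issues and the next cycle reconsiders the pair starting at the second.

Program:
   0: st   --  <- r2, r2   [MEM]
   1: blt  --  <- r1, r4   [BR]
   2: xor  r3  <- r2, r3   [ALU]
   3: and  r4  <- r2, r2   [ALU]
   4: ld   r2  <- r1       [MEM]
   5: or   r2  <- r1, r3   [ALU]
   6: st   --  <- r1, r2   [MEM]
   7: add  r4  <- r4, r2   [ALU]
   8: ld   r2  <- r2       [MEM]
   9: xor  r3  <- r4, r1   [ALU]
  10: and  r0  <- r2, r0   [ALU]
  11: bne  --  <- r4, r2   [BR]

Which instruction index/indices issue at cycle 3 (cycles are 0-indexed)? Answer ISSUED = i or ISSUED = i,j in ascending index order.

ISSUED = 5

[0] i0  st.MEM  -- no-port MEM/BR
[1] i1/i2  blt.BR+xor.ALU  -- dual
[2] i3/i4  and.ALU+ld.MEM  -- dual
[3] i5  or.ALU  -- RAW r2
[4] i6/i7  st.MEM+add.ALU  -- dual
[5] i8/i9  ld.MEM+xor.ALU  -- dual
[6] i10/i11  and.ALU+bne.BR  -- dual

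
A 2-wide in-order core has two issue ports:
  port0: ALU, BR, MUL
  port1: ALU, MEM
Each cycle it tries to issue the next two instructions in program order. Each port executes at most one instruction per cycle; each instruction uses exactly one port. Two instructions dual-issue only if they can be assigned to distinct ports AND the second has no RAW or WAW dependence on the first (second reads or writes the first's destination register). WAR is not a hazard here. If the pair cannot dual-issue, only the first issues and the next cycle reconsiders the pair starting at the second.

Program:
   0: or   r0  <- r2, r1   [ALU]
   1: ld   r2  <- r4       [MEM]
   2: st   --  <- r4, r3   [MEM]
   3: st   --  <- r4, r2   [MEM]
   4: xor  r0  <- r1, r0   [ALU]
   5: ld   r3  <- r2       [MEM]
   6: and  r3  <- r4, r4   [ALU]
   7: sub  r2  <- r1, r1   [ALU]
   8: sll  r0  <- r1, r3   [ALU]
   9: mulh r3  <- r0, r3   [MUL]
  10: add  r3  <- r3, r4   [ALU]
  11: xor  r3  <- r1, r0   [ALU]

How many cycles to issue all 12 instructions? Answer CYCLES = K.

CYCLES = 9

t=0 i0/i1:or.ALU/ld.MEM ; dual
t=1 i2:st.MEM ; no-port MEM/MEM
t=2 i3/i4:st.MEM/xor.ALU ; dual
t=3 i5:ld.MEM ; WAW r3
t=4 i6/i7:and.ALU/sub.ALU ; dual
t=5 i8:sll.ALU ; RAW r0
t=6 i9:mulh.MUL ; RAW+WAW r3
t=7 i10:add.ALU ; WAW r3
t=8 i11:xor.ALU ; tail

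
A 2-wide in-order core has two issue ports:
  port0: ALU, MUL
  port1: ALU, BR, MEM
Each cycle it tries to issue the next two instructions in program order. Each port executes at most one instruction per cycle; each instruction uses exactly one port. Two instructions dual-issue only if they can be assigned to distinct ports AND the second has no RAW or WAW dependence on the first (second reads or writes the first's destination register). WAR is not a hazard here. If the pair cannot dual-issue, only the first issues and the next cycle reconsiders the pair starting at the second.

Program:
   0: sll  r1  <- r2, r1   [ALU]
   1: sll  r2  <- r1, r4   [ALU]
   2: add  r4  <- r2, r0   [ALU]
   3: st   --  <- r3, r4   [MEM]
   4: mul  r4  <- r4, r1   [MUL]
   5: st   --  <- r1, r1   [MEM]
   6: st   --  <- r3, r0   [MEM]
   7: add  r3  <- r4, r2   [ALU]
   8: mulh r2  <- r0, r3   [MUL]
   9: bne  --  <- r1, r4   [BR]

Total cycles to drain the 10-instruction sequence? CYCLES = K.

CYCLES = 7

#0 head=0: sll.ALU i0 RAW r1
#1 head=1: sll.ALU i1 RAW r2
#2 head=2: add.ALU i2 RAW r4
#3 head=3: st.MEM;mul.MUL i3+i4 pair
#4 head=5: st.MEM i5 no-port MEM/MEM
#5 head=6: st.MEM;add.ALU i6+i7 pair
#6 head=8: mulh.MUL;bne.BR i8+i9 pair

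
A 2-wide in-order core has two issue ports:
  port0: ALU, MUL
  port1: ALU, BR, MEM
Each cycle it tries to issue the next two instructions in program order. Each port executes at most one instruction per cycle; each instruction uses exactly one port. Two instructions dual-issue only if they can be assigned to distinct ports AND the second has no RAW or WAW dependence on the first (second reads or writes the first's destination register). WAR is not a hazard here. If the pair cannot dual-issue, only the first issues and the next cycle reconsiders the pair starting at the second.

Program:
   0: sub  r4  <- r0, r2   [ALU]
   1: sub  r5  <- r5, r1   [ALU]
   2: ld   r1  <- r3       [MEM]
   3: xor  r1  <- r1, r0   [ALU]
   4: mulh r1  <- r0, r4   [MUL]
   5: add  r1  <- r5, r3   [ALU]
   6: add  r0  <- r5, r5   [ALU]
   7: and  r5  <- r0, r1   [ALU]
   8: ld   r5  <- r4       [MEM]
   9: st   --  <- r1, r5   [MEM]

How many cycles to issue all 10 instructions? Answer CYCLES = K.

CYCLES = 8

#0 head=0: sub.ALU+sub.ALU i0/i1 dual
#1 head=2: ld.MEM i2 RAW+WAW r1
#2 head=3: xor.ALU i3 WAW r1
#3 head=4: mulh.MUL i4 WAW r1
#4 head=5: add.ALU+add.ALU i5/i6 dual
#5 head=7: and.ALU i7 WAW r5
#6 head=8: ld.MEM i8 no-port MEM/MEM
#7 head=9: st.MEM i9 tail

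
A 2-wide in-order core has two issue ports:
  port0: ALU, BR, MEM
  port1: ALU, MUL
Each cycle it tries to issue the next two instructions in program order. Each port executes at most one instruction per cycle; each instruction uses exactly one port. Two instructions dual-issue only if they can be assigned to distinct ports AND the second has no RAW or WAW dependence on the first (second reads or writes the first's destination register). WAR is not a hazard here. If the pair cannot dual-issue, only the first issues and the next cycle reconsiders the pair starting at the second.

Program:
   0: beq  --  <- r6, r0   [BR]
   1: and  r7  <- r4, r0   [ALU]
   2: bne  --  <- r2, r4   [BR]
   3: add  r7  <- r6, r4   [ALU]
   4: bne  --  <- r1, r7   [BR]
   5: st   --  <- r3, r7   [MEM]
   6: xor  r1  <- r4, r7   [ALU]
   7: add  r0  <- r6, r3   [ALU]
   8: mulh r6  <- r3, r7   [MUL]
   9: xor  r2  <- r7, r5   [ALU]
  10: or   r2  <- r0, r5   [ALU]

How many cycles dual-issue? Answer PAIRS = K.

PAIRS = 4

#0 head=0: beq.BR+and.ALU i0,i1 dual
#1 head=2: bne.BR+add.ALU i2,i3 dual
#2 head=4: bne.BR i4 no-port BR/MEM
#3 head=5: st.MEM+xor.ALU i5,i6 dual
#4 head=7: add.ALU+mulh.MUL i7,i8 dual
#5 head=9: xor.ALU i9 WAW r2
#6 head=10: or.ALU i10 tail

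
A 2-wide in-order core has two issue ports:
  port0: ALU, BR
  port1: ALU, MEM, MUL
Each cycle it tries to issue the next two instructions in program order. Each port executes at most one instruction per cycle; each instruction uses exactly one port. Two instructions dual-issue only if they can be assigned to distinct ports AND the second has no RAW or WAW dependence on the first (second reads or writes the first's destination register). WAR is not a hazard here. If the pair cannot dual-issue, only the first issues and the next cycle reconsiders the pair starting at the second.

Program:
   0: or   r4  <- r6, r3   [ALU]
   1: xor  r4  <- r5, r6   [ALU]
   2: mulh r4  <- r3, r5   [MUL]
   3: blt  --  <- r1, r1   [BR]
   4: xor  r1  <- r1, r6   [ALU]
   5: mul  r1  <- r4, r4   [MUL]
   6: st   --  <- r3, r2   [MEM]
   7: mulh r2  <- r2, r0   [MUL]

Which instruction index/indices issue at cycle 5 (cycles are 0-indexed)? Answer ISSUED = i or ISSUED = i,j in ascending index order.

ISSUED = 6

[0] i0  or.ALU  -- WAW r4
[1] i1  xor.ALU  -- WAW r4
[2] i2/i3  mulh.MUL/blt.BR  -- dual
[3] i4  xor.ALU  -- WAW r1
[4] i5  mul.MUL  -- no-port MUL/MEM
[5] i6  st.MEM  -- no-port MEM/MUL
[6] i7  mulh.MUL  -- tail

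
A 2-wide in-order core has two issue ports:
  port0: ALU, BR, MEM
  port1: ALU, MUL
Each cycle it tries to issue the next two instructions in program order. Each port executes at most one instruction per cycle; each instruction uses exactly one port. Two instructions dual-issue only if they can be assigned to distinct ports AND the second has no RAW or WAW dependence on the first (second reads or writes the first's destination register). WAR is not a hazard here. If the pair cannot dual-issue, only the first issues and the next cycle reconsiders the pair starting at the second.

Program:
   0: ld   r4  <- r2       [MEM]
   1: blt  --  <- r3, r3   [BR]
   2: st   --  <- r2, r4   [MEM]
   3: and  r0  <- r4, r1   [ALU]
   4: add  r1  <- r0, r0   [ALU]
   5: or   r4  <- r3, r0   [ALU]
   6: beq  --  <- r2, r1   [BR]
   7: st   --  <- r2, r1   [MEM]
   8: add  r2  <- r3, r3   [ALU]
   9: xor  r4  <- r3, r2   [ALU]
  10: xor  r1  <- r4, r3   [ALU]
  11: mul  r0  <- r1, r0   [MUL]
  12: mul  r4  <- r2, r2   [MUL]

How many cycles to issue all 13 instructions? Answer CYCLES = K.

CYCLES = 10

[0] i0  ld  -- no-port MEM/BR
[1] i1  blt  -- no-port BR/MEM
[2] i2,i3  st;and  -- 2-wide
[3] i4,i5  add;or  -- 2-wide
[4] i6  beq  -- no-port BR/MEM
[5] i7,i8  st;add  -- 2-wide
[6] i9  xor  -- RAW r4
[7] i10  xor  -- RAW r1
[8] i11  mul  -- no-port MUL/MUL
[9] i12  mul  -- tail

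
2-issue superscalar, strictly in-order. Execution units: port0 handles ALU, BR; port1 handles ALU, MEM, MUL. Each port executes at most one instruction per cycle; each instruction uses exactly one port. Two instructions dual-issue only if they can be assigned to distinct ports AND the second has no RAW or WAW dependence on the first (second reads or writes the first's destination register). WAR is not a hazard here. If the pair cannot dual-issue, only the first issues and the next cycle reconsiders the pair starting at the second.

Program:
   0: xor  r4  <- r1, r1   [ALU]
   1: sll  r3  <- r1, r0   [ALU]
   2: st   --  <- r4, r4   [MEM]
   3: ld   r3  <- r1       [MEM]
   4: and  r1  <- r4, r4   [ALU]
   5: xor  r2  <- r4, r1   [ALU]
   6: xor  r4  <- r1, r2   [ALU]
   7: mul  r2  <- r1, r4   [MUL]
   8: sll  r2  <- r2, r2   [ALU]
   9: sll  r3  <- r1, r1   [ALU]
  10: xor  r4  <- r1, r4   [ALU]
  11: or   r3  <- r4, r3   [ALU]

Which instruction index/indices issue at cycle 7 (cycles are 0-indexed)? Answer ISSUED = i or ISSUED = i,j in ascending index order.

0. xor/sll @i0,i1  | 2-wide
1. st @i2  | no-port MEM/MEM
2. ld/and @i3,i4  | 2-wide
3. xor @i5  | RAW r2
4. xor @i6  | RAW r4
5. mul @i7  | RAW+WAW r2
6. sll/sll @i8,i9  | 2-wide
7. xor @i10  | RAW r4
8. or @i11  | tail

ISSUED = 10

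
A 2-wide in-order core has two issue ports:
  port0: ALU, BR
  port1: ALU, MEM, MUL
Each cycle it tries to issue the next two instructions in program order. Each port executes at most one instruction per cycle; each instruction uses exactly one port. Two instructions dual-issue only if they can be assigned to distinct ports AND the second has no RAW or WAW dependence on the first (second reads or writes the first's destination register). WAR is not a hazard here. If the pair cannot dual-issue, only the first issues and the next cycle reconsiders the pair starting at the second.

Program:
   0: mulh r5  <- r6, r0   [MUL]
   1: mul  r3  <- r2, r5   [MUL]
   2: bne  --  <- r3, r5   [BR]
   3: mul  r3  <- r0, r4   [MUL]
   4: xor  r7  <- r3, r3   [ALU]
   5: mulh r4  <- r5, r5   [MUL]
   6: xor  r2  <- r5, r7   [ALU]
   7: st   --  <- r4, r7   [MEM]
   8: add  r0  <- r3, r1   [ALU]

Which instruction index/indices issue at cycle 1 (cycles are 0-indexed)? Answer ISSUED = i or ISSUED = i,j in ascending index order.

0. mulh.MUL @i0  | no-port MUL/MUL
1. mul.MUL @i1  | RAW r3
2. bne.BR;mul.MUL @i2+i3  | pair
3. xor.ALU;mulh.MUL @i4+i5  | pair
4. xor.ALU;st.MEM @i6+i7  | pair
5. add.ALU @i8  | tail

ISSUED = 1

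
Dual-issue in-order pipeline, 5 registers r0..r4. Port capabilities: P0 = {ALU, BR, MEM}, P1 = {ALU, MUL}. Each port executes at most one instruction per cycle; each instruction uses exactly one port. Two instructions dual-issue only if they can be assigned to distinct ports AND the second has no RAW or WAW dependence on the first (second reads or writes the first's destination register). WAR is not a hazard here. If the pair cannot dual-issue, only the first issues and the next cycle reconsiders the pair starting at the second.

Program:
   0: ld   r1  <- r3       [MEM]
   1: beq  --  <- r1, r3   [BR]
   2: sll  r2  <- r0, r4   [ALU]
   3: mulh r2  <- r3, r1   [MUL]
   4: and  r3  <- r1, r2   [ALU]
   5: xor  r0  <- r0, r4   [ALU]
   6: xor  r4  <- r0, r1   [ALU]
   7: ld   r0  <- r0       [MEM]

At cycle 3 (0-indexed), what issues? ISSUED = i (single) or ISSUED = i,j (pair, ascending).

ISSUED = 4,5

t=0 i0:ld.MEM ; no-port MEM/BR
t=1 i1+i2:beq.BR/sll.ALU ; dual
t=2 i3:mulh.MUL ; RAW r2
t=3 i4+i5:and.ALU/xor.ALU ; dual
t=4 i6+i7:xor.ALU/ld.MEM ; dual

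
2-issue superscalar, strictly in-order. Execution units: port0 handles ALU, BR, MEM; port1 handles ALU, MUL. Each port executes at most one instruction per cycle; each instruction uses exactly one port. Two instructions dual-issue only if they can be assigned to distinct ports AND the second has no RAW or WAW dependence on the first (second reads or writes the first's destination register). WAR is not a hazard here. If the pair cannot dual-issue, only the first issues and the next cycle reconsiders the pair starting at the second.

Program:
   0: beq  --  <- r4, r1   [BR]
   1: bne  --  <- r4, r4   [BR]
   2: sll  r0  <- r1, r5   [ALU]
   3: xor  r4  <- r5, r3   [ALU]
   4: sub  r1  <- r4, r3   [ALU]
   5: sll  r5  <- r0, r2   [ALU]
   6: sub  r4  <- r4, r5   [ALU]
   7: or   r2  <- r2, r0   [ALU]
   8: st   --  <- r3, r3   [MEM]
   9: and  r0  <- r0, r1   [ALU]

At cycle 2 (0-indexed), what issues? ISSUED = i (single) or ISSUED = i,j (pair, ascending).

ISSUED = 3

c0: i0 beq  no-port BR/BR
c1: i1/i2 bne sll  dual
c2: i3 xor  RAW r4
c3: i4/i5 sub sll  dual
c4: i6/i7 sub or  dual
c5: i8/i9 st and  dual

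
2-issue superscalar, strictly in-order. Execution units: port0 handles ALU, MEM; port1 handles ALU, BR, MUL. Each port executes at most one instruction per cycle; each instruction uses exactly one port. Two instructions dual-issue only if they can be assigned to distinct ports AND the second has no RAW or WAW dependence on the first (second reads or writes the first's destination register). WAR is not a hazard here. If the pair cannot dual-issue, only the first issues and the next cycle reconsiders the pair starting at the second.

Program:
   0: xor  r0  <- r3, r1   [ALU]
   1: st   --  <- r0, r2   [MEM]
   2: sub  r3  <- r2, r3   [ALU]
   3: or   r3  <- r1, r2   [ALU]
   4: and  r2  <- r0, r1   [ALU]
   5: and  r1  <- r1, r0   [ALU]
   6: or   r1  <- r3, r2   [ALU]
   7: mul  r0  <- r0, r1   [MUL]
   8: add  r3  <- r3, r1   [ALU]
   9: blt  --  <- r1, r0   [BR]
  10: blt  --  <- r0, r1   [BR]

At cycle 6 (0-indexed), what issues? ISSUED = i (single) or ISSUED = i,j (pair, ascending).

[0] i0  xor  -- RAW r0
[1] i1/i2  st+sub  -- pair
[2] i3/i4  or+and  -- pair
[3] i5  and  -- WAW r1
[4] i6  or  -- RAW r1
[5] i7/i8  mul+add  -- pair
[6] i9  blt  -- no-port BR/BR
[7] i10  blt  -- tail

ISSUED = 9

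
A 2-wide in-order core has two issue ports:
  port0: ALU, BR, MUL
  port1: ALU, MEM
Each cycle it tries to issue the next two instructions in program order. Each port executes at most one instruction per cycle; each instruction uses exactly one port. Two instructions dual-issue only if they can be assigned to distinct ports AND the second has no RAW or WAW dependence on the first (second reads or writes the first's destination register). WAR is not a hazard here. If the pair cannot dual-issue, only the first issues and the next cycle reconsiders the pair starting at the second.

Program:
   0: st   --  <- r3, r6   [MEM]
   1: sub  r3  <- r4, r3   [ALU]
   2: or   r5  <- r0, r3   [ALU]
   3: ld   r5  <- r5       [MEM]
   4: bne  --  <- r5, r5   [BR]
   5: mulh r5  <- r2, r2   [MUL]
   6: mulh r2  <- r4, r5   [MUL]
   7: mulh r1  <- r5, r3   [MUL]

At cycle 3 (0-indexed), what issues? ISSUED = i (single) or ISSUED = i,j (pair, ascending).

t=0 i0+i1:st.MEM+sub.ALU ; 2-wide
t=1 i2:or.ALU ; RAW+WAW r5
t=2 i3:ld.MEM ; RAW r5
t=3 i4:bne.BR ; no-port BR/MUL
t=4 i5:mulh.MUL ; no-port MUL/MUL
t=5 i6:mulh.MUL ; no-port MUL/MUL
t=6 i7:mulh.MUL ; tail

ISSUED = 4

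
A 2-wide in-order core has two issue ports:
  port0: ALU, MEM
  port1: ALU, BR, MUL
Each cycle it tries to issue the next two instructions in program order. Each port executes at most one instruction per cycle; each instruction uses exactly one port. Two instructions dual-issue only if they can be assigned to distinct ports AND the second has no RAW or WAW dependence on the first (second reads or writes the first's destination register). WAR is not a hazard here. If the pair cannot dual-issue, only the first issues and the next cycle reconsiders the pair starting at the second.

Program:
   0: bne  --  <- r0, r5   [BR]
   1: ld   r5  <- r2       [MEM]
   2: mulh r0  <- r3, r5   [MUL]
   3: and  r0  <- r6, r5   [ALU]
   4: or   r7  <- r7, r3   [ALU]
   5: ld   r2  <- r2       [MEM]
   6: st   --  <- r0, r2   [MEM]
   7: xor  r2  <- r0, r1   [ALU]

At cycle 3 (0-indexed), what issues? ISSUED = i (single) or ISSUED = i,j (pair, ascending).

[0] i0+i1  bne/ld  -- pair
[1] i2  mulh  -- WAW r0
[2] i3+i4  and/or  -- pair
[3] i5  ld  -- no-port MEM/MEM
[4] i6+i7  st/xor  -- pair

ISSUED = 5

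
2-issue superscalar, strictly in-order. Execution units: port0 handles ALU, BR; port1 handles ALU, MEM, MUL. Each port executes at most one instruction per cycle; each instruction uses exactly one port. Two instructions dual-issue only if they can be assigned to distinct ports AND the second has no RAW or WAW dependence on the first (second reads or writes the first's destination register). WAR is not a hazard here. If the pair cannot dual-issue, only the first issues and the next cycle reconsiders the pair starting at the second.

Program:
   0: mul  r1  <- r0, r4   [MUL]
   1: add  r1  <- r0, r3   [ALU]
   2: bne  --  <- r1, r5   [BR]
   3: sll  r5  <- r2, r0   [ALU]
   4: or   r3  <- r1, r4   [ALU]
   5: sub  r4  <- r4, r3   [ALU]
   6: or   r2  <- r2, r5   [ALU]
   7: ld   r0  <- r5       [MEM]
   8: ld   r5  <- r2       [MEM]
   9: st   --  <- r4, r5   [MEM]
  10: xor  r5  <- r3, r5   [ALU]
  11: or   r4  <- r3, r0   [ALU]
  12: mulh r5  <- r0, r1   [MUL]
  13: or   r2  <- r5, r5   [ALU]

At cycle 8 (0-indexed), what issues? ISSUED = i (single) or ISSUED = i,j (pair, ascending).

#0 head=0: mul.MUL i0 WAW r1
#1 head=1: add.ALU i1 RAW r1
#2 head=2: bne.BR/sll.ALU i2,i3 pair
#3 head=4: or.ALU i4 RAW r3
#4 head=5: sub.ALU/or.ALU i5,i6 pair
#5 head=7: ld.MEM i7 no-port MEM/MEM
#6 head=8: ld.MEM i8 no-port MEM/MEM
#7 head=9: st.MEM/xor.ALU i9,i10 pair
#8 head=11: or.ALU/mulh.MUL i11,i12 pair
#9 head=13: or.ALU i13 tail

ISSUED = 11,12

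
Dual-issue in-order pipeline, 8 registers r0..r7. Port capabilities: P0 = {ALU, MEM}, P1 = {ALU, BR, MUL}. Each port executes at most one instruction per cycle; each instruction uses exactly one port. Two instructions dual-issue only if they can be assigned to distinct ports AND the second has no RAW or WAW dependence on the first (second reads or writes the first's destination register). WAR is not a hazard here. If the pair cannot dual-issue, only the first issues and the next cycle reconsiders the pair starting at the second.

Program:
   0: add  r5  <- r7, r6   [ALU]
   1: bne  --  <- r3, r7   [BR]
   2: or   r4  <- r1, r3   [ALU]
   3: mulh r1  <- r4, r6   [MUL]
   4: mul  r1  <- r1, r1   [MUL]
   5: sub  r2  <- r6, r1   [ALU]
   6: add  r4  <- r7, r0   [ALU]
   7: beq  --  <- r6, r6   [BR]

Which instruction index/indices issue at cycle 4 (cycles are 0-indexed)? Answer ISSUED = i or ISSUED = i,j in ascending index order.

ISSUED = 5,6

  cy0 -> i0/i1 (add bne) pair
  cy1 -> i2 (or) RAW r4
  cy2 -> i3 (mulh) no-port MUL/MUL
  cy3 -> i4 (mul) RAW r1
  cy4 -> i5/i6 (sub add) pair
  cy5 -> i7 (beq) tail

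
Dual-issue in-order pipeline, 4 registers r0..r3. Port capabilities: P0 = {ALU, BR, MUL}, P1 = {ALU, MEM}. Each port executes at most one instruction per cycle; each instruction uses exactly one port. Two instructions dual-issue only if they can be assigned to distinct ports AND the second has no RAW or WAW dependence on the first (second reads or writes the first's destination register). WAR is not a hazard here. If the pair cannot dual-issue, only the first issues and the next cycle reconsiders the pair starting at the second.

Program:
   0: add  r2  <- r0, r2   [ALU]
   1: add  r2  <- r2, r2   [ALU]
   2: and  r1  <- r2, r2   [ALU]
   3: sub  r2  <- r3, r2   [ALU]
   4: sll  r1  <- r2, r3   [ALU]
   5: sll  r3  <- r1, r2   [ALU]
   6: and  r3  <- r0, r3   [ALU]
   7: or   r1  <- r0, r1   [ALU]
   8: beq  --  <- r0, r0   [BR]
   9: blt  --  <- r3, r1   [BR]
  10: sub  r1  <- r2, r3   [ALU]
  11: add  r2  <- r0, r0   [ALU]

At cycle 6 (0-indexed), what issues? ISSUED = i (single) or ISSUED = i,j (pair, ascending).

#0 head=0: add.ALU i0 RAW+WAW r2
#1 head=1: add.ALU i1 RAW r2
#2 head=2: and.ALU;sub.ALU i2/i3 dual
#3 head=4: sll.ALU i4 RAW r1
#4 head=5: sll.ALU i5 RAW+WAW r3
#5 head=6: and.ALU;or.ALU i6/i7 dual
#6 head=8: beq.BR i8 no-port BR/BR
#7 head=9: blt.BR;sub.ALU i9/i10 dual
#8 head=11: add.ALU i11 tail

ISSUED = 8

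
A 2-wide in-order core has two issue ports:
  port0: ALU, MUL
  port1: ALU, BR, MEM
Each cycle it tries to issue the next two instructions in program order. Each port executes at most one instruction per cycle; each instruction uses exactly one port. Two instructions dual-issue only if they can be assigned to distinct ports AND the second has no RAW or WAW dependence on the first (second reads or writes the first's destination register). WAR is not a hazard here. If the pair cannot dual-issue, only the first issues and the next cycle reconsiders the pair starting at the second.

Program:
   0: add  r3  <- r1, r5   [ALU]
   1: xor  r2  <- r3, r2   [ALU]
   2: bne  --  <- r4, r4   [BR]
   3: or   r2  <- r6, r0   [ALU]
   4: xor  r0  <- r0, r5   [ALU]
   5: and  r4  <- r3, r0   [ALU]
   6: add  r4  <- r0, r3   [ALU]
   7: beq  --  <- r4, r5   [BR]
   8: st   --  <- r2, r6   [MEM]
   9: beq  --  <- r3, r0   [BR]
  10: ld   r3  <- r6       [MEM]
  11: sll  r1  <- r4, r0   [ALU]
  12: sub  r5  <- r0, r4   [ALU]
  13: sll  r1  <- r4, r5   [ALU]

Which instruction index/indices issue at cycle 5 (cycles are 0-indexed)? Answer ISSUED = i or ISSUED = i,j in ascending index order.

c0: i0 add.ALU  RAW r3
c1: i1,i2 xor.ALU;bne.BR  pair
c2: i3,i4 or.ALU;xor.ALU  pair
c3: i5 and.ALU  WAW r4
c4: i6 add.ALU  RAW r4
c5: i7 beq.BR  no-port BR/MEM
c6: i8 st.MEM  no-port MEM/BR
c7: i9 beq.BR  no-port BR/MEM
c8: i10,i11 ld.MEM;sll.ALU  pair
c9: i12 sub.ALU  RAW r5
c10: i13 sll.ALU  tail

ISSUED = 7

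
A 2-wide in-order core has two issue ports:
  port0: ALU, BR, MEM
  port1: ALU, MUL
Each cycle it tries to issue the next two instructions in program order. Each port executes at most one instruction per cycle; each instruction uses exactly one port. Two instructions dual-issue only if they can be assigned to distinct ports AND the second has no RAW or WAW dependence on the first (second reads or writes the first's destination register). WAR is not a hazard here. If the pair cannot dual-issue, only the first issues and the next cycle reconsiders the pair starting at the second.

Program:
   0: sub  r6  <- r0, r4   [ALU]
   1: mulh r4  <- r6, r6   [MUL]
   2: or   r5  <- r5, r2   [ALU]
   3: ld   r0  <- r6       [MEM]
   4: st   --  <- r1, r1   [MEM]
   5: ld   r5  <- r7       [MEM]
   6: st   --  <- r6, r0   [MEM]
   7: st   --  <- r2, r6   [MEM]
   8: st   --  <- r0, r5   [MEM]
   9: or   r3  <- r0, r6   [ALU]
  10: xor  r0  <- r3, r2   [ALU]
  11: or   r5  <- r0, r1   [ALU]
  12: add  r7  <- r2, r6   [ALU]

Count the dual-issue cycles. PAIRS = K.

PAIRS = 3

0. sub.ALU @i0  | RAW r6
1. mulh.MUL or.ALU @i1/i2  | 2-wide
2. ld.MEM @i3  | no-port MEM/MEM
3. st.MEM @i4  | no-port MEM/MEM
4. ld.MEM @i5  | no-port MEM/MEM
5. st.MEM @i6  | no-port MEM/MEM
6. st.MEM @i7  | no-port MEM/MEM
7. st.MEM or.ALU @i8/i9  | 2-wide
8. xor.ALU @i10  | RAW r0
9. or.ALU add.ALU @i11/i12  | 2-wide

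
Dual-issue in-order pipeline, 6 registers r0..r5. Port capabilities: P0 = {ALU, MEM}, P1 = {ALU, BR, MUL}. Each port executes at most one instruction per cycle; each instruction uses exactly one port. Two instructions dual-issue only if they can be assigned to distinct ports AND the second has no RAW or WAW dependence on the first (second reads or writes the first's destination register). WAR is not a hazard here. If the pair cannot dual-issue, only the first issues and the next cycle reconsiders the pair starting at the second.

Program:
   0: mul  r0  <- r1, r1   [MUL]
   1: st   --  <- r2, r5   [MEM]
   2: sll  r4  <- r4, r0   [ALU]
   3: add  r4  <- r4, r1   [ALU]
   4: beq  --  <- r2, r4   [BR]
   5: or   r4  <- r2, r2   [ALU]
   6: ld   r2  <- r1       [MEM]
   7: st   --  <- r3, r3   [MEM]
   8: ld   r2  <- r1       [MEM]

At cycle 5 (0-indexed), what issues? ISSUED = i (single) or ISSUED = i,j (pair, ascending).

ISSUED = 7

t=0 i0/i1:mul st ; pair
t=1 i2:sll ; RAW+WAW r4
t=2 i3:add ; RAW r4
t=3 i4/i5:beq or ; pair
t=4 i6:ld ; no-port MEM/MEM
t=5 i7:st ; no-port MEM/MEM
t=6 i8:ld ; tail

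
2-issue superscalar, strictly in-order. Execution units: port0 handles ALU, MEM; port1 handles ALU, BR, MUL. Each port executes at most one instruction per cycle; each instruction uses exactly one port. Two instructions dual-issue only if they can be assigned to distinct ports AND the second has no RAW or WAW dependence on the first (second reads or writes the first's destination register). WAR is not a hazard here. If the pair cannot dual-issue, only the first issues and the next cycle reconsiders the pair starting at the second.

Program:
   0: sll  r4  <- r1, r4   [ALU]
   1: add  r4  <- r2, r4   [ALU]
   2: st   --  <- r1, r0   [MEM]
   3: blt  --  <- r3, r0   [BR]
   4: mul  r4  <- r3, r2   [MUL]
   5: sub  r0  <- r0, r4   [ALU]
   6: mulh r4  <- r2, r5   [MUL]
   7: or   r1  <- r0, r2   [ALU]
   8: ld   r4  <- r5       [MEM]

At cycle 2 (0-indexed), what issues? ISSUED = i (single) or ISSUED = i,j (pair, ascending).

#0 head=0: sll.ALU i0 RAW+WAW r4
#1 head=1: add.ALU/st.MEM i1+i2 pair
#2 head=3: blt.BR i3 no-port BR/MUL
#3 head=4: mul.MUL i4 RAW r4
#4 head=5: sub.ALU/mulh.MUL i5+i6 pair
#5 head=7: or.ALU/ld.MEM i7+i8 pair

ISSUED = 3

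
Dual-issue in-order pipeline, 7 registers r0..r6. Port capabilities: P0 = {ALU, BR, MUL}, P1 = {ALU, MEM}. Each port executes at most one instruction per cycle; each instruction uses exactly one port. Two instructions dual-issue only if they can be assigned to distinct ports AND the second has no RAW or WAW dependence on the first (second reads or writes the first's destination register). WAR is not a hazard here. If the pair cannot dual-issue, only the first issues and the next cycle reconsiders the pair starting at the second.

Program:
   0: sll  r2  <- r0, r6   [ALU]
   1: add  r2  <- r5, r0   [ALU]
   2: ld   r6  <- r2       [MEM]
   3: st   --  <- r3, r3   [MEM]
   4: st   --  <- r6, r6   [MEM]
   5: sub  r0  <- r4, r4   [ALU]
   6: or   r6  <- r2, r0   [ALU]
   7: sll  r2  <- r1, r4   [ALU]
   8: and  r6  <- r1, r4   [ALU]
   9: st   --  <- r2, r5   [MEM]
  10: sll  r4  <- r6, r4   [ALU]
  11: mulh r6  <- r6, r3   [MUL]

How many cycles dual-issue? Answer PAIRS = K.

PAIRS = 4

#0 head=0: sll.ALU i0 WAW r2
#1 head=1: add.ALU i1 RAW r2
#2 head=2: ld.MEM i2 no-port MEM/MEM
#3 head=3: st.MEM i3 no-port MEM/MEM
#4 head=4: st.MEM+sub.ALU i4+i5 2-wide
#5 head=6: or.ALU+sll.ALU i6+i7 2-wide
#6 head=8: and.ALU+st.MEM i8+i9 2-wide
#7 head=10: sll.ALU+mulh.MUL i10+i11 2-wide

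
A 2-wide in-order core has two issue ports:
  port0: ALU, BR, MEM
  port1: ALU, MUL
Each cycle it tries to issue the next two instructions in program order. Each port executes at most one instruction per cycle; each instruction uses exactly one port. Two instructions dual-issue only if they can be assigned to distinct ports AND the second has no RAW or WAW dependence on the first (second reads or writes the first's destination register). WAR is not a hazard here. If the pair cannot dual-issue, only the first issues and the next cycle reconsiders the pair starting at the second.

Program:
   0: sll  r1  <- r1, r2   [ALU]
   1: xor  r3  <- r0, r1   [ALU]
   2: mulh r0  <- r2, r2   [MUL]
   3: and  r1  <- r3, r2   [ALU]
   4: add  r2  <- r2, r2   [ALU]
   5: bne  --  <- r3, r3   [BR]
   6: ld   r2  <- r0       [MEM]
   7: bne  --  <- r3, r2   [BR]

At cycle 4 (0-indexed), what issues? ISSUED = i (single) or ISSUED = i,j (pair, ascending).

  cy0 -> i0 (sll.ALU) RAW r1
  cy1 -> i1,i2 (xor.ALU mulh.MUL) pair
  cy2 -> i3,i4 (and.ALU add.ALU) pair
  cy3 -> i5 (bne.BR) no-port BR/MEM
  cy4 -> i6 (ld.MEM) no-port MEM/BR
  cy5 -> i7 (bne.BR) tail

ISSUED = 6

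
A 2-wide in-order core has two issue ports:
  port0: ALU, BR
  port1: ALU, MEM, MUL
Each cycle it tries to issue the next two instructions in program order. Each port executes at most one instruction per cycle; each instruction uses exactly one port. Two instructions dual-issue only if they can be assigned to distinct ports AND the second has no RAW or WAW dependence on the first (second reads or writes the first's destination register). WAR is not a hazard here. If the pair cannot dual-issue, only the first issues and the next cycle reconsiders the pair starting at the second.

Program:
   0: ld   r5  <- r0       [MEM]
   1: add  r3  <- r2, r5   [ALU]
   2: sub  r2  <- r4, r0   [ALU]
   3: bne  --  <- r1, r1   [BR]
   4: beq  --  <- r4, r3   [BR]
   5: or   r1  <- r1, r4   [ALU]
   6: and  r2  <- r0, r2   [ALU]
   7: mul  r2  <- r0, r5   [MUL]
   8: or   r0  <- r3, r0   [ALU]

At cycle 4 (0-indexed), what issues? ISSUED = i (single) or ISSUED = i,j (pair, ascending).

ISSUED = 6

t=0 i0:ld.MEM ; RAW r5
t=1 i1&i2:add.ALU sub.ALU ; 2-wide
t=2 i3:bne.BR ; no-port BR/BR
t=3 i4&i5:beq.BR or.ALU ; 2-wide
t=4 i6:and.ALU ; WAW r2
t=5 i7&i8:mul.MUL or.ALU ; 2-wide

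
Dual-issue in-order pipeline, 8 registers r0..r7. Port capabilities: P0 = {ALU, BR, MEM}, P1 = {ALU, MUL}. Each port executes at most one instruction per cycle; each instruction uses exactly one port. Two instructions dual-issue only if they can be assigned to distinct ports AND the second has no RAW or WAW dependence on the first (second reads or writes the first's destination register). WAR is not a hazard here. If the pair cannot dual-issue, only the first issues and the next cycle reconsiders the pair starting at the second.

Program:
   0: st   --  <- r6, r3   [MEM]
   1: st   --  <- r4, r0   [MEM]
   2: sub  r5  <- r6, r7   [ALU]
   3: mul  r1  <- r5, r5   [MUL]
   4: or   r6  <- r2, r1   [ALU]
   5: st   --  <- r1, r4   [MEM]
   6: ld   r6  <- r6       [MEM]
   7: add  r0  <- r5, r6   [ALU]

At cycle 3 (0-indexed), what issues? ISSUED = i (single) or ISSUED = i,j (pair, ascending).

t=0 i0:st.MEM ; no-port MEM/MEM
t=1 i1+i2:st.MEM+sub.ALU ; pair
t=2 i3:mul.MUL ; RAW r1
t=3 i4+i5:or.ALU+st.MEM ; pair
t=4 i6:ld.MEM ; RAW r6
t=5 i7:add.ALU ; tail

ISSUED = 4,5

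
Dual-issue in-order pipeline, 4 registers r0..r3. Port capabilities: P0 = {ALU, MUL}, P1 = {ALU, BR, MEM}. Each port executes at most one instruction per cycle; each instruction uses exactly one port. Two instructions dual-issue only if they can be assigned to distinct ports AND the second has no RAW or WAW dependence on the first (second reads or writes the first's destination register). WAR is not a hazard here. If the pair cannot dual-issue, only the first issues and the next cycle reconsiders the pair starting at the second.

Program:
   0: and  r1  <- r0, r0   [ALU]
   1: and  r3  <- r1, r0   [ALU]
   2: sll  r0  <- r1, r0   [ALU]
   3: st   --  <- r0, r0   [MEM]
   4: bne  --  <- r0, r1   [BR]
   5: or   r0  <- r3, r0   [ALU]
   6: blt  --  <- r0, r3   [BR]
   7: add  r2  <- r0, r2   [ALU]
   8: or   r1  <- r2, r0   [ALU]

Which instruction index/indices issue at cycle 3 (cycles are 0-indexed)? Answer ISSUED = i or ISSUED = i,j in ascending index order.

c0: i0 and  RAW r1
c1: i1+i2 and;sll  pair
c2: i3 st  no-port MEM/BR
c3: i4+i5 bne;or  pair
c4: i6+i7 blt;add  pair
c5: i8 or  tail

ISSUED = 4,5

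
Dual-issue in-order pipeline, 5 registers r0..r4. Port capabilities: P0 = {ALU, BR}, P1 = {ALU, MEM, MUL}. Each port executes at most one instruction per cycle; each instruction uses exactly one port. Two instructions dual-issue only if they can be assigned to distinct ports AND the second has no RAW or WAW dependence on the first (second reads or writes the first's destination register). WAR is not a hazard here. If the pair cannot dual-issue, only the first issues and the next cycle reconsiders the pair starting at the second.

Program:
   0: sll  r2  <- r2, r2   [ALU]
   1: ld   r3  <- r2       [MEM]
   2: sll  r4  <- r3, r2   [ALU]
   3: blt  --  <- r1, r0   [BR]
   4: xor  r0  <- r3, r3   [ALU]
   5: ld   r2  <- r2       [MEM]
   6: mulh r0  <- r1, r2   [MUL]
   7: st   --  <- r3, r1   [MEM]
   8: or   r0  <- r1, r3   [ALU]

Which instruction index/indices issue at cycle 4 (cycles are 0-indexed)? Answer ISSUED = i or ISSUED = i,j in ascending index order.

ISSUED = 6

[0] i0  sll.ALU  -- RAW r2
[1] i1  ld.MEM  -- RAW r3
[2] i2,i3  sll.ALU blt.BR  -- pair
[3] i4,i5  xor.ALU ld.MEM  -- pair
[4] i6  mulh.MUL  -- no-port MUL/MEM
[5] i7,i8  st.MEM or.ALU  -- pair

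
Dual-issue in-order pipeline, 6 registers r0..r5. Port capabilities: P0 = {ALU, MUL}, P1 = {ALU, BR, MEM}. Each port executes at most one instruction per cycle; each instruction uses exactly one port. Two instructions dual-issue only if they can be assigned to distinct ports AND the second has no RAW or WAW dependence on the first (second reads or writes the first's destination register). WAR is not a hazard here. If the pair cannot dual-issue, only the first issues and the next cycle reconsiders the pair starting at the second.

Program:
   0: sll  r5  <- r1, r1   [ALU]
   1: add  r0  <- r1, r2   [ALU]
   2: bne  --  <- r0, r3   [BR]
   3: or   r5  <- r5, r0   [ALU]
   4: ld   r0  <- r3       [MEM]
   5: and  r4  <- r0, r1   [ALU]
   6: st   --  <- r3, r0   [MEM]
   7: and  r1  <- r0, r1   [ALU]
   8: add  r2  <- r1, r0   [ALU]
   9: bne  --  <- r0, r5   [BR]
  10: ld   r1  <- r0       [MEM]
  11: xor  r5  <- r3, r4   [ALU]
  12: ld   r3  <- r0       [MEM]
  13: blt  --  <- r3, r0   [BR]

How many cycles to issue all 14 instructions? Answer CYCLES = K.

0. sll add @i0,i1  | 2-wide
1. bne or @i2,i3  | 2-wide
2. ld @i4  | RAW r0
3. and st @i5,i6  | 2-wide
4. and @i7  | RAW r1
5. add bne @i8,i9  | 2-wide
6. ld xor @i10,i11  | 2-wide
7. ld @i12  | no-port MEM/BR
8. blt @i13  | tail

CYCLES = 9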